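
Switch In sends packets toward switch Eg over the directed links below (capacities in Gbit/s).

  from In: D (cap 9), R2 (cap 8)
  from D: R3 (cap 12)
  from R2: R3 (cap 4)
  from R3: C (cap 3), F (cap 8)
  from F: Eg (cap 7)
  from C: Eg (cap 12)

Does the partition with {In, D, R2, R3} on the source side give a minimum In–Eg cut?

No — its capacity is 11, but the minimum cut has capacity 10.

Given cut capacity: 8 + 3 = 11.
Augment In→D→R3→F→Eg: bottleneck 7, flow now 7.
Augment In→D→R3→C→Eg: bottleneck 2, flow now 9.
Augment In→R2→R3→C→Eg: bottleneck 1, flow now 10.
No augmenting path remains; maximum flow = 10.
In the residual graph, reachable from In: {In, D, R2, R3, F}.
Min-cut edges: R3→C (3), F→Eg (7); capacity 3 + 7 = 10.
Cut capacity 11 exceeds the max flow 10, so it is not minimum.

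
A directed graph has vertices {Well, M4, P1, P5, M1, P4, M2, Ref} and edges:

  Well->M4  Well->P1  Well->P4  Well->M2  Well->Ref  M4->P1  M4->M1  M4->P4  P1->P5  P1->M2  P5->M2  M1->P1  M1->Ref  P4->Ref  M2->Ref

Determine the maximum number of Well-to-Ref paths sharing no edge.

Assign every edge capacity 1; by Menger, the answer equals the max flow.
Path Well→Ref (+1); total 1.
Path Well→P4→Ref (+1); total 2.
Path Well→M2→Ref (+1); total 3.
Path Well→M4→M1→Ref (+1); total 4.
No residual Well→Ref path; max flow = 4.
Certifying cut of size 4: {M2→Ref, Well→M4, Well→P4, Well→Ref}.

4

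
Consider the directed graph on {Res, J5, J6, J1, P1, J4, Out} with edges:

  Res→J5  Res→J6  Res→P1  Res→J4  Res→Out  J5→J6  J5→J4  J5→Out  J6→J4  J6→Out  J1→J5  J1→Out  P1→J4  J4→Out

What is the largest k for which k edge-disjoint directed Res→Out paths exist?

4

Assign every edge capacity 1; by Menger, the answer equals the max flow.
Path Res→Out (+1); total 1.
Path Res→J5→Out (+1); total 2.
Path Res→J6→Out (+1); total 3.
Path Res→J4→Out (+1); total 4.
No residual Res→Out path; max flow = 4.
Certifying cut of size 4: {J4→Out, Res→J5, Res→J6, Res→Out}.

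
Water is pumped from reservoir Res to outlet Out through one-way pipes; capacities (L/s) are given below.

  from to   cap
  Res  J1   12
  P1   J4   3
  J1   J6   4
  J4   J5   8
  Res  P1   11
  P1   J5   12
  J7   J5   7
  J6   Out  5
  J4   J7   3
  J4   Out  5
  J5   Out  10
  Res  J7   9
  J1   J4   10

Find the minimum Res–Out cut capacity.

19

Augment Res→J7→J5→Out: bottleneck 7, flow now 7.
Augment Res→J1→J6→Out: bottleneck 4, flow now 11.
Augment Res→J1→J4→Out: bottleneck 5, flow now 16.
Augment Res→P1→J5→Out: bottleneck 3, flow now 19.
No augmenting path remains; maximum flow = 19.
By max-flow min-cut, the minimum cut capacity equals the max flow.
In the residual graph, reachable from Res: {Res, J7, J1, P1, J5, J4}.
Min-cut edges: J1→J6 (4), J5→Out (10), J4→Out (5); capacity 4 + 10 + 5 = 19.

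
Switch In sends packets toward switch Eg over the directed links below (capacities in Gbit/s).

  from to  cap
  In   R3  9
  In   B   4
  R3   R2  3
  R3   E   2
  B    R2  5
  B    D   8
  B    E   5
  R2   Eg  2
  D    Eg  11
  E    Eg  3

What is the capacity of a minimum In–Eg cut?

8

Augment In→R3→R2→Eg: bottleneck 2, flow now 2.
Augment In→R3→E→Eg: bottleneck 2, flow now 4.
Augment In→B→D→Eg: bottleneck 4, flow now 8.
No augmenting path remains; maximum flow = 8.
By max-flow min-cut, the minimum cut capacity equals the max flow.
In the residual graph, reachable from In: {In, R3, R2}.
Min-cut edges: In→B (4), R3→E (2), R2→Eg (2); capacity 4 + 2 + 2 = 8.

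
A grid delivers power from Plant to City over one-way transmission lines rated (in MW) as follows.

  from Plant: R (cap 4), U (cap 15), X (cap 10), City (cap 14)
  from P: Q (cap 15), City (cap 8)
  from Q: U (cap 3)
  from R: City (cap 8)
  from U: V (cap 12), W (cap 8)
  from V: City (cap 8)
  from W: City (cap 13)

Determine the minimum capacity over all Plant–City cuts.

Augment Plant→City: bottleneck 14, flow now 14.
Augment Plant→R→City: bottleneck 4, flow now 18.
Augment Plant→U→V→City: bottleneck 8, flow now 26.
Augment Plant→U→W→City: bottleneck 7, flow now 33.
No augmenting path remains; maximum flow = 33.
By max-flow min-cut, the minimum cut capacity equals the max flow.
In the residual graph, reachable from Plant: {Plant, X}.
Min-cut edges: Plant→R (4), Plant→U (15), Plant→City (14); capacity 4 + 15 + 14 = 33.

33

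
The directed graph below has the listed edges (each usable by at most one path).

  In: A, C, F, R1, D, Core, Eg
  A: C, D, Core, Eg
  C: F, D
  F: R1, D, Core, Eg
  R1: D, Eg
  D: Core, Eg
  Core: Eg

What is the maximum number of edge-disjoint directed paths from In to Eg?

Assign every edge capacity 1; by Menger, the answer equals the max flow.
Path In→Eg (+1); total 1.
Path In→A→Eg (+1); total 2.
Path In→F→Eg (+1); total 3.
Path In→R1→Eg (+1); total 4.
Path In→D→Eg (+1); total 5.
Path In→Core→Eg (+1); total 6.
No residual In→Eg path; max flow = 6.
Certifying cut of size 6: {Core→Eg, D→Eg, F→Eg, In→A, In→Eg, R1→Eg}.

6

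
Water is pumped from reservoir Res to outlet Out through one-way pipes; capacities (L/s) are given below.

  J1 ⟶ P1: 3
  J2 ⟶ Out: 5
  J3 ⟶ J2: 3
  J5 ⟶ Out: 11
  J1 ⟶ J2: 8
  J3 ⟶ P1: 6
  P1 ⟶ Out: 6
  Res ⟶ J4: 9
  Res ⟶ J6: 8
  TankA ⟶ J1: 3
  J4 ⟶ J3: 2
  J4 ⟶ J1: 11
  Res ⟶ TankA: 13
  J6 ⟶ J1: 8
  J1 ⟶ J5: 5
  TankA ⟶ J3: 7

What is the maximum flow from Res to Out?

Augment Res→TankA→J1→P1→Out: bottleneck 3, flow now 3.
Augment Res→TankA→J3→P1→Out: bottleneck 3, flow now 6.
Augment Res→TankA→J3→J2→Out: bottleneck 3, flow now 9.
Augment Res→J4→J1→J5→Out: bottleneck 5, flow now 14.
Augment Res→J4→J1→J2→Out: bottleneck 2, flow now 16.
No augmenting path remains; maximum flow = 16.
In the residual graph, reachable from Res: {Res, TankA, J4, J6, J1, J3, P1, J2}.
Min-cut edges: J1→J5 (5), P1→Out (6), J2→Out (5); capacity 5 + 6 + 5 = 16.
This cut is saturated, so no flow can exceed 16.

16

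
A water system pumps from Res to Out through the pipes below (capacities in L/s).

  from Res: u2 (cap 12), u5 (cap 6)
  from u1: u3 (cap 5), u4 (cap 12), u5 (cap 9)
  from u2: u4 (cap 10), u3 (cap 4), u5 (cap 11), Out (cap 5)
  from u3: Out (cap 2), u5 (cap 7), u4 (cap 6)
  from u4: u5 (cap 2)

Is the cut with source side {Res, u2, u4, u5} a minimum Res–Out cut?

Given cut capacity: 4 + 5 = 9.
Augment Res→u2→Out: bottleneck 5, flow now 5.
Augment Res→u2→u3→Out: bottleneck 2, flow now 7.
No augmenting path remains; maximum flow = 7.
In the residual graph, reachable from Res: {Res, u2, u3, u4, u5}.
Min-cut edges: u2→Out (5), u3→Out (2); capacity 5 + 2 = 7.
Cut capacity 9 exceeds the max flow 7, so it is not minimum.

No — its capacity is 9, but the minimum cut has capacity 7.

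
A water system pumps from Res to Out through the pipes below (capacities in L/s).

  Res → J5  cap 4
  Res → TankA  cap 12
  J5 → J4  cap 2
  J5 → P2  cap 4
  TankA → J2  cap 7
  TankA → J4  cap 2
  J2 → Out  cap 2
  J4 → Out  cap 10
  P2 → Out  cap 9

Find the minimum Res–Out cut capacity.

8

Augment Res→J5→J4→Out: bottleneck 2, flow now 2.
Augment Res→J5→P2→Out: bottleneck 2, flow now 4.
Augment Res→TankA→J2→Out: bottleneck 2, flow now 6.
Augment Res→TankA→J4→Out: bottleneck 2, flow now 8.
No augmenting path remains; maximum flow = 8.
By max-flow min-cut, the minimum cut capacity equals the max flow.
In the residual graph, reachable from Res: {Res, TankA, J2}.
Min-cut edges: Res→J5 (4), TankA→J4 (2), J2→Out (2); capacity 4 + 2 + 2 = 8.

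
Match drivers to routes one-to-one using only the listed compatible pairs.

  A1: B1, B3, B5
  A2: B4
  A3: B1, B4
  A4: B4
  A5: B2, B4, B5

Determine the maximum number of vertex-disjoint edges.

Unit-capacity flow: source→left, listed edges, right→sink; max matching = max flow.
Augmenting path A1→B1 (+1); matched 1.
Augmenting path A2→B4 (+1); matched 2.
Augmenting path A5→B2 (+1); matched 3.
Augmenting path A3→B1→A1→B3 (+1); matched 4.
No augmenting path remains; maximum matching = 4.
König certificate: {A1, A3, A5, B4} is a vertex cover of size 4 (every listed pair touches it), so no matching can be larger.

4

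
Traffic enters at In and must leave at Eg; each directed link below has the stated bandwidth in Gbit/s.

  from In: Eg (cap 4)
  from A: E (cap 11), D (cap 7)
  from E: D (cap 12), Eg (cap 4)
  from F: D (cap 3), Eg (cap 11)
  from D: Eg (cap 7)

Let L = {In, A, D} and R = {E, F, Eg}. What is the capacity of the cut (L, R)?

Edges leaving {In, A, D}: In→Eg (4), A→E (11), D→Eg (7).
Cut capacity = 4 + 11 + 7 = 22.

22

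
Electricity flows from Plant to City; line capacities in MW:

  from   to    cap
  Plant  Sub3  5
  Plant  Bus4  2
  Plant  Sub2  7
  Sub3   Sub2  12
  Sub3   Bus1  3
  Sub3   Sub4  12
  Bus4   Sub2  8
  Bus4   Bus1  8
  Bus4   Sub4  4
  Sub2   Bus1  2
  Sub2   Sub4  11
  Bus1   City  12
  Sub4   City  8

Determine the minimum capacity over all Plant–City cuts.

14

Augment Plant→Sub3→Bus1→City: bottleneck 3, flow now 3.
Augment Plant→Sub3→Sub4→City: bottleneck 2, flow now 5.
Augment Plant→Bus4→Bus1→City: bottleneck 2, flow now 7.
Augment Plant→Sub2→Bus1→City: bottleneck 2, flow now 9.
Augment Plant→Sub2→Sub4→City: bottleneck 5, flow now 14.
No augmenting path remains; maximum flow = 14.
By max-flow min-cut, the minimum cut capacity equals the max flow.
In the residual graph, reachable from Plant: {Plant}.
Min-cut edges: Plant→Sub3 (5), Plant→Bus4 (2), Plant→Sub2 (7); capacity 5 + 2 + 7 = 14.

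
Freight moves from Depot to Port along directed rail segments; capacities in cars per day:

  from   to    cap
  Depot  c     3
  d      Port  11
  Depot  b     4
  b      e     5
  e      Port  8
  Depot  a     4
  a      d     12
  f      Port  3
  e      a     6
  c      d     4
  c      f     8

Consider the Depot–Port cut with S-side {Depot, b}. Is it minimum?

Given cut capacity: 4 + 3 + 5 = 12.
Augment Depot→a→d→Port: bottleneck 4, flow now 4.
Augment Depot→b→e→Port: bottleneck 4, flow now 8.
Augment Depot→c→d→Port: bottleneck 3, flow now 11.
No augmenting path remains; maximum flow = 11.
In the residual graph, reachable from Depot: {Depot}.
Min-cut edges: Depot→a (4), Depot→b (4), Depot→c (3); capacity 4 + 4 + 3 = 11.
Cut capacity 12 exceeds the max flow 11, so it is not minimum.

No — its capacity is 12, but the minimum cut has capacity 11.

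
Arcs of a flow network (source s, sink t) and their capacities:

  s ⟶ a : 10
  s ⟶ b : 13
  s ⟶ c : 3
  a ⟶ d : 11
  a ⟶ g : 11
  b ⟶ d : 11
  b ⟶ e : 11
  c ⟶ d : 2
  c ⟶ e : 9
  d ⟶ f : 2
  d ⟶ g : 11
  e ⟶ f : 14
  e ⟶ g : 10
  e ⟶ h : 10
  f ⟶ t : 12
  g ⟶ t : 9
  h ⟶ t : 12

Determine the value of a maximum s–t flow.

Augment s→a→g→t: bottleneck 9, flow now 9.
Augment s→a→d→f→t: bottleneck 1, flow now 10.
Augment s→b→d→f→t: bottleneck 1, flow now 11.
Augment s→b→e→f→t: bottleneck 10, flow now 21.
Augment s→b→e→h→t: bottleneck 1, flow now 22.
Augment s→c→e→h→t: bottleneck 3, flow now 25.
No augmenting path remains; maximum flow = 25.
In the residual graph, reachable from s: {s, a, b, d, g}.
Min-cut edges: s→c (3), b→e (11), d→f (2), g→t (9); capacity 3 + 11 + 2 + 9 = 25.
This cut is saturated, so no flow can exceed 25.

25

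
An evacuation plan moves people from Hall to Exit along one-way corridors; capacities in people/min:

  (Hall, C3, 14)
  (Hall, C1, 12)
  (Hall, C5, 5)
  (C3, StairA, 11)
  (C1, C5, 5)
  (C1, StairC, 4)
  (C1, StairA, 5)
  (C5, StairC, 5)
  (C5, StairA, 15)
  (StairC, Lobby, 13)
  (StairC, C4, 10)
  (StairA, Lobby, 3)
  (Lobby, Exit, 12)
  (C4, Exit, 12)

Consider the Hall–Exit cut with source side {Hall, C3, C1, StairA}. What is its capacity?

Edges leaving {Hall, C3, C1, StairA}: Hall→C5 (5), C1→C5 (5), C1→StairC (4), StairA→Lobby (3).
Cut capacity = 5 + 5 + 4 + 3 = 17.

17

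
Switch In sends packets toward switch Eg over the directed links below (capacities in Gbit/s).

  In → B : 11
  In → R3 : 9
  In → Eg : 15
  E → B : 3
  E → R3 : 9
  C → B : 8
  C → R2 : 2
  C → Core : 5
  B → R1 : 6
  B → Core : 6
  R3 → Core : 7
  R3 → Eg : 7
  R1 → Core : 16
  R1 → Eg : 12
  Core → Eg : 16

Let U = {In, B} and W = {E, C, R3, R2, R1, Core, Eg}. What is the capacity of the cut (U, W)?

Edges leaving {In, B}: In→R3 (9), In→Eg (15), B→R1 (6), B→Core (6).
Cut capacity = 9 + 15 + 6 + 6 = 36.

36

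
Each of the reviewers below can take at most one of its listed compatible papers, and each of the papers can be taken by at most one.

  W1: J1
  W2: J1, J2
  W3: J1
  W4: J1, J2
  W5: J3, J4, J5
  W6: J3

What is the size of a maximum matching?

Unit-capacity flow: source→left, listed edges, right→sink; max matching = max flow.
Augmenting path W1→J1 (+1); matched 1.
Augmenting path W2→J2 (+1); matched 2.
Augmenting path W5→J3 (+1); matched 3.
Augmenting path W6→J3→W5→J4 (+1); matched 4.
No augmenting path remains; maximum matching = 4.
König certificate: {W5, W6, J1, J2} is a vertex cover of size 4 (every listed pair touches it), so no matching can be larger.

4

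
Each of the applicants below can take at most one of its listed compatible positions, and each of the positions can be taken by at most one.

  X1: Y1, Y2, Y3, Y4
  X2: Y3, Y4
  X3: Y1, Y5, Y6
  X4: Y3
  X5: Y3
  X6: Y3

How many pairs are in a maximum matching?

Unit-capacity flow: source→left, listed edges, right→sink; max matching = max flow.
Augmenting path X1→Y1 (+1); matched 1.
Augmenting path X2→Y3 (+1); matched 2.
Augmenting path X3→Y5 (+1); matched 3.
Augmenting path X4→Y3→X2→Y4 (+1); matched 4.
No augmenting path remains; maximum matching = 4.
König certificate: {X1, X2, X3, Y3} is a vertex cover of size 4 (every listed pair touches it), so no matching can be larger.

4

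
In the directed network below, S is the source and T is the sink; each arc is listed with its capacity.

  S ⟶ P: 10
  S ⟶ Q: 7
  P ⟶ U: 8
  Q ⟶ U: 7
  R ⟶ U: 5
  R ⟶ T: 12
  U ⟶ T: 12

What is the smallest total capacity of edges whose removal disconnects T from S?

Augment S→P→U→T: bottleneck 8, flow now 8.
Augment S→Q→U→T: bottleneck 4, flow now 12.
No augmenting path remains; maximum flow = 12.
By max-flow min-cut, the minimum cut capacity equals the max flow.
In the residual graph, reachable from S: {S, P, Q, U}.
Min-cut edges: U→T (12); capacity 12 = 12.

12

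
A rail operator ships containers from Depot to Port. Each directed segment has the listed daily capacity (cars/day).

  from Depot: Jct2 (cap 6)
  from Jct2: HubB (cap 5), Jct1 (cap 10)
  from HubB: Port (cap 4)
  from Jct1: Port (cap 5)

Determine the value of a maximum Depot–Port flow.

6

Augment Depot→Jct2→HubB→Port: bottleneck 4, flow now 4.
Augment Depot→Jct2→Jct1→Port: bottleneck 2, flow now 6.
No augmenting path remains; maximum flow = 6.
In the residual graph, reachable from Depot: {Depot}.
Min-cut edges: Depot→Jct2 (6); capacity 6 = 6.
This cut is saturated, so no flow can exceed 6.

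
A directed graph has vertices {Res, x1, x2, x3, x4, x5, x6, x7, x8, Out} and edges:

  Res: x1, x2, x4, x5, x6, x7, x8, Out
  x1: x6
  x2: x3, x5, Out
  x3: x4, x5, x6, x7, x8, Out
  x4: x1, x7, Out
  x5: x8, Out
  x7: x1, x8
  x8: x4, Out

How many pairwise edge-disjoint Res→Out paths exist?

Assign every edge capacity 1; by Menger, the answer equals the max flow.
Path Res→Out (+1); total 1.
Path Res→x2→Out (+1); total 2.
Path Res→x4→Out (+1); total 3.
Path Res→x5→Out (+1); total 4.
Path Res→x8→Out (+1); total 5.
No residual Res→Out path; max flow = 5.
Certifying cut of size 5: {Res→Out, Res→x2, Res→x5, x4→Out, x8→Out}.

5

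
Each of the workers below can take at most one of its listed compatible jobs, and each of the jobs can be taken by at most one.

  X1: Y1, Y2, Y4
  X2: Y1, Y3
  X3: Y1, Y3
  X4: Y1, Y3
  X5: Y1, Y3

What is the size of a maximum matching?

Unit-capacity flow: source→left, listed edges, right→sink; max matching = max flow.
Augmenting path X1→Y1 (+1); matched 1.
Augmenting path X2→Y3 (+1); matched 2.
Augmenting path X3→Y1→X1→Y2 (+1); matched 3.
No augmenting path remains; maximum matching = 3.
König certificate: {X1, Y1, Y3} is a vertex cover of size 3 (every listed pair touches it), so no matching can be larger.

3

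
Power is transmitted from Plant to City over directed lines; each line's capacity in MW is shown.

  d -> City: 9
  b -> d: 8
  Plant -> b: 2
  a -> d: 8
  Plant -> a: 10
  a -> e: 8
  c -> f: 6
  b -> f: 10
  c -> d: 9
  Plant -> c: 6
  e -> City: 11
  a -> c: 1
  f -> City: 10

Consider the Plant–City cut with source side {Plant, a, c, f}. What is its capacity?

37

Edges leaving {Plant, a, c, f}: Plant→b (2), a→d (8), a→e (8), c→d (9), f→City (10).
Cut capacity = 2 + 8 + 8 + 9 + 10 = 37.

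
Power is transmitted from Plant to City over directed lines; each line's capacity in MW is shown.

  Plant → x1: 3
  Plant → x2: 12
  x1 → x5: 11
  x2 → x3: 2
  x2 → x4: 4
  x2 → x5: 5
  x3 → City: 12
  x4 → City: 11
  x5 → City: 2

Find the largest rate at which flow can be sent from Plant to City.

Augment Plant→x1→x5→City: bottleneck 2, flow now 2.
Augment Plant→x2→x3→City: bottleneck 2, flow now 4.
Augment Plant→x2→x4→City: bottleneck 4, flow now 8.
No augmenting path remains; maximum flow = 8.
In the residual graph, reachable from Plant: {Plant, x1, x2, x5}.
Min-cut edges: x2→x3 (2), x2→x4 (4), x5→City (2); capacity 2 + 4 + 2 = 8.
This cut is saturated, so no flow can exceed 8.

8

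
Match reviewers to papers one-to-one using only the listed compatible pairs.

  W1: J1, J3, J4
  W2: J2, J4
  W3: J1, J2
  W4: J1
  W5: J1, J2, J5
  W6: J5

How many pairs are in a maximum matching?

5

Unit-capacity flow: source→left, listed edges, right→sink; max matching = max flow.
Augmenting path W1→J1 (+1); matched 1.
Augmenting path W2→J2 (+1); matched 2.
Augmenting path W5→J5 (+1); matched 3.
Augmenting path W3→J1→W1→J3 (+1); matched 4.
Augmenting path W4→J1→W3→J2→W2→J4 (+1); matched 5.
No augmenting path remains; maximum matching = 5.
König certificate: {W1, W2, J1, J2, J5} is a vertex cover of size 5 (every listed pair touches it), so no matching can be larger.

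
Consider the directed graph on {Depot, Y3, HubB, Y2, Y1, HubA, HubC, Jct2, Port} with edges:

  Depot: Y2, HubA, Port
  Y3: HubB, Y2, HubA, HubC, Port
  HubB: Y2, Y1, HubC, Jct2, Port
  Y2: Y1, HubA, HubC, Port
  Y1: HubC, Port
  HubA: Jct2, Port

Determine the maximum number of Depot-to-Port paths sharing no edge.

3

Assign every edge capacity 1; by Menger, the answer equals the max flow.
Path Depot→Port (+1); total 1.
Path Depot→Y2→Port (+1); total 2.
Path Depot→HubA→Port (+1); total 3.
No residual Depot→Port path; max flow = 3.
Certifying cut of size 3: {Depot→HubA, Depot→Port, Depot→Y2}.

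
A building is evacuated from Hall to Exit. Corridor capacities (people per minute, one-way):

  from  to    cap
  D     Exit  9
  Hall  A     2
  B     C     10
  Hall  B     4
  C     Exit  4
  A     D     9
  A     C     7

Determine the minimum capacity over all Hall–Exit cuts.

6

Augment Hall→A→C→Exit: bottleneck 2, flow now 2.
Augment Hall→B→C→Exit: bottleneck 2, flow now 4.
Augment Hall→B→C→A→D→Exit: bottleneck 2, flow now 6. (uses reverse residual edge)
No augmenting path remains; maximum flow = 6.
By max-flow min-cut, the minimum cut capacity equals the max flow.
In the residual graph, reachable from Hall: {Hall}.
Min-cut edges: Hall→A (2), Hall→B (4); capacity 2 + 4 = 6.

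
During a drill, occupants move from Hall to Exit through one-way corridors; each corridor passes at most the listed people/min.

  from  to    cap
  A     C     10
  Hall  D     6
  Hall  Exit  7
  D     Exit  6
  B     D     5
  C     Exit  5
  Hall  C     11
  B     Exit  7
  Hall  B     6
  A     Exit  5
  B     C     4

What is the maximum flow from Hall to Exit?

Augment Hall→Exit: bottleneck 7, flow now 7.
Augment Hall→B→Exit: bottleneck 6, flow now 13.
Augment Hall→C→Exit: bottleneck 5, flow now 18.
Augment Hall→D→Exit: bottleneck 6, flow now 24.
No augmenting path remains; maximum flow = 24.
In the residual graph, reachable from Hall: {Hall, C}.
Min-cut edges: Hall→B (6), Hall→D (6), Hall→Exit (7), C→Exit (5); capacity 6 + 6 + 7 + 5 = 24.
This cut is saturated, so no flow can exceed 24.

24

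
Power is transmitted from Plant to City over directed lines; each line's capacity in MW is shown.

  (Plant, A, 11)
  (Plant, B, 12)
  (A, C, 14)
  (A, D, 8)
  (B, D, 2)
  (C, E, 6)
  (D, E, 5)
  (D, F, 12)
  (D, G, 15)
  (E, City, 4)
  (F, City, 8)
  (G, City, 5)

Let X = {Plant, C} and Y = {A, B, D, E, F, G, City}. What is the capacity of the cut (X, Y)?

Edges leaving {Plant, C}: Plant→A (11), Plant→B (12), C→E (6).
Cut capacity = 11 + 12 + 6 = 29.

29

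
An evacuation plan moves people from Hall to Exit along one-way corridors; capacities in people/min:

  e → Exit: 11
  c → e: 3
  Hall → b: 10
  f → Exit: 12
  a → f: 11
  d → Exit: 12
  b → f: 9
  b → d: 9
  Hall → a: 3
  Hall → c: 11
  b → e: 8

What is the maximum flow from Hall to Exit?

Augment Hall→a→f→Exit: bottleneck 3, flow now 3.
Augment Hall→b→d→Exit: bottleneck 9, flow now 12.
Augment Hall→b→e→Exit: bottleneck 1, flow now 13.
Augment Hall→c→e→Exit: bottleneck 3, flow now 16.
No augmenting path remains; maximum flow = 16.
In the residual graph, reachable from Hall: {Hall, c}.
Min-cut edges: Hall→a (3), Hall→b (10), c→e (3); capacity 3 + 10 + 3 = 16.
This cut is saturated, so no flow can exceed 16.

16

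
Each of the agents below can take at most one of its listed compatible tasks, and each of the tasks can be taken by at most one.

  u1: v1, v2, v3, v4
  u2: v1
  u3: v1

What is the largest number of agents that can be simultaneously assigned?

Unit-capacity flow: source→left, listed edges, right→sink; max matching = max flow.
Augmenting path u1→v1 (+1); matched 1.
Augmenting path u2→v1→u1→v2 (+1); matched 2.
No augmenting path remains; maximum matching = 2.
König certificate: {u1, v1} is a vertex cover of size 2 (every listed pair touches it), so no matching can be larger.

2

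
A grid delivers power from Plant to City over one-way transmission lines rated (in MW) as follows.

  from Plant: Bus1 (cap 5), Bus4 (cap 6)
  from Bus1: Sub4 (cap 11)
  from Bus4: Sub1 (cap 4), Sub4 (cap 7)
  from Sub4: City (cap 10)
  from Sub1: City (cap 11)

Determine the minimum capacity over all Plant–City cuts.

Augment Plant→Bus1→Sub4→City: bottleneck 5, flow now 5.
Augment Plant→Bus4→Sub4→City: bottleneck 5, flow now 10.
Augment Plant→Bus4→Sub1→City: bottleneck 1, flow now 11.
No augmenting path remains; maximum flow = 11.
By max-flow min-cut, the minimum cut capacity equals the max flow.
In the residual graph, reachable from Plant: {Plant}.
Min-cut edges: Plant→Bus1 (5), Plant→Bus4 (6); capacity 5 + 6 = 11.

11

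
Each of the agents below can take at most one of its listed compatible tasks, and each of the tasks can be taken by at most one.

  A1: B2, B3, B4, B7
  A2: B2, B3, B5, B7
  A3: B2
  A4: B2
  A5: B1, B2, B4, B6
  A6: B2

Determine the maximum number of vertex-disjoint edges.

4

Unit-capacity flow: source→left, listed edges, right→sink; max matching = max flow.
Augmenting path A1→B2 (+1); matched 1.
Augmenting path A2→B3 (+1); matched 2.
Augmenting path A5→B1 (+1); matched 3.
Augmenting path A3→B2→A1→B4 (+1); matched 4.
No augmenting path remains; maximum matching = 4.
König certificate: {A1, A2, A5, B2} is a vertex cover of size 4 (every listed pair touches it), so no matching can be larger.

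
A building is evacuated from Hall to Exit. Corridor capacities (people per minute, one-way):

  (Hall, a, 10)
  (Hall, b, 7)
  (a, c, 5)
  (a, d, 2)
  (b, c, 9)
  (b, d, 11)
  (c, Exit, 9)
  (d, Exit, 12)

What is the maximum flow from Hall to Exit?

14

Augment Hall→a→c→Exit: bottleneck 5, flow now 5.
Augment Hall→a→d→Exit: bottleneck 2, flow now 7.
Augment Hall→b→c→Exit: bottleneck 4, flow now 11.
Augment Hall→b→d→Exit: bottleneck 3, flow now 14.
No augmenting path remains; maximum flow = 14.
In the residual graph, reachable from Hall: {Hall, a}.
Min-cut edges: Hall→b (7), a→c (5), a→d (2); capacity 7 + 5 + 2 = 14.
This cut is saturated, so no flow can exceed 14.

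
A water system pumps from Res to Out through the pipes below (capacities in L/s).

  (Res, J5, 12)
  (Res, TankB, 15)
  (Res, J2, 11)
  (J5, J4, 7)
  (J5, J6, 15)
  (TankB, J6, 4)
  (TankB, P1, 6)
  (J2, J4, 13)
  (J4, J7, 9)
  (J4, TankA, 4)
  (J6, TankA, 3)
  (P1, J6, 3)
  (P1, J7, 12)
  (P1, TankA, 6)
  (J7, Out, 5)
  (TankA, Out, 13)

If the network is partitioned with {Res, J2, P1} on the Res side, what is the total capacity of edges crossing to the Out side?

61

Edges leaving {Res, J2, P1}: Res→J5 (12), Res→TankB (15), J2→J4 (13), P1→J6 (3), P1→J7 (12), P1→TankA (6).
Cut capacity = 12 + 15 + 13 + 3 + 12 + 6 = 61.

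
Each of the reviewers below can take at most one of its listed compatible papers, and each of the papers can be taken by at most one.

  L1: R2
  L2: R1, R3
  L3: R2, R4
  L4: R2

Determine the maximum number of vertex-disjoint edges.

3

Unit-capacity flow: source→left, listed edges, right→sink; max matching = max flow.
Augmenting path L1→R2 (+1); matched 1.
Augmenting path L2→R1 (+1); matched 2.
Augmenting path L3→R4 (+1); matched 3.
No augmenting path remains; maximum matching = 3.
König certificate: {L2, L3, R2} is a vertex cover of size 3 (every listed pair touches it), so no matching can be larger.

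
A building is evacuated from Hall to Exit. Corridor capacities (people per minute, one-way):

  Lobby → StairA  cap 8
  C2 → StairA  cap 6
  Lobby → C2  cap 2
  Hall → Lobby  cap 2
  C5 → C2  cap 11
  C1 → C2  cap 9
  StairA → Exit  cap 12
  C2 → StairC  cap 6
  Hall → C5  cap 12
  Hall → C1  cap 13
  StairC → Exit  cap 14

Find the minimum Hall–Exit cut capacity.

14

Augment Hall→Lobby→StairA→Exit: bottleneck 2, flow now 2.
Augment Hall→C1→C2→StairC→Exit: bottleneck 6, flow now 8.
Augment Hall→C1→C2→StairA→Exit: bottleneck 3, flow now 11.
Augment Hall→C5→C2→StairA→Exit: bottleneck 3, flow now 14.
No augmenting path remains; maximum flow = 14.
By max-flow min-cut, the minimum cut capacity equals the max flow.
In the residual graph, reachable from Hall: {Hall, C1, C5, C2}.
Min-cut edges: Hall→Lobby (2), C2→StairC (6), C2→StairA (6); capacity 2 + 6 + 6 = 14.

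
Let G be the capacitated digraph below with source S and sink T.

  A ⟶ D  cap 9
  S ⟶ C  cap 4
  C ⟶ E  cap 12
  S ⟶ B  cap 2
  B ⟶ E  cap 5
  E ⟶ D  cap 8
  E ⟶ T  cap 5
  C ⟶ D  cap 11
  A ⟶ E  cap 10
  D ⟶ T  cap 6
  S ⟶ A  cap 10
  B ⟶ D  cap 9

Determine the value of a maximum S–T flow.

Augment S→A→D→T: bottleneck 6, flow now 6.
Augment S→A→E→T: bottleneck 4, flow now 10.
Augment S→B→E→T: bottleneck 1, flow now 11.
No augmenting path remains; maximum flow = 11.
In the residual graph, reachable from S: {S, A, B, C, D, E}.
Min-cut edges: D→T (6), E→T (5); capacity 6 + 5 = 11.
This cut is saturated, so no flow can exceed 11.

11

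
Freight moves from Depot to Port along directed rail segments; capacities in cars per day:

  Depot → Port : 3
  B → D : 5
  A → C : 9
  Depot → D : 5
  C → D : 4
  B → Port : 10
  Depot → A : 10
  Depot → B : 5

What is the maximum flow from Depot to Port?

Augment Depot→Port: bottleneck 3, flow now 3.
Augment Depot→B→Port: bottleneck 5, flow now 8.
No augmenting path remains; maximum flow = 8.
In the residual graph, reachable from Depot: {Depot, A, C, D}.
Min-cut edges: Depot→B (5), Depot→Port (3); capacity 5 + 3 = 8.
This cut is saturated, so no flow can exceed 8.

8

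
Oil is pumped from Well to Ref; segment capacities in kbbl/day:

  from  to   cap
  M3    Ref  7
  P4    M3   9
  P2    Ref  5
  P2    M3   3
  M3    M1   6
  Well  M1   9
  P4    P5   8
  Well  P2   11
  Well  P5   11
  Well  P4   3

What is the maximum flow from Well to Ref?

Augment Well→P2→Ref: bottleneck 5, flow now 5.
Augment Well→P2→M3→Ref: bottleneck 3, flow now 8.
Augment Well→P4→M3→Ref: bottleneck 3, flow now 11.
No augmenting path remains; maximum flow = 11.
In the residual graph, reachable from Well: {Well, P2, P5, M1}.
Min-cut edges: Well→P4 (3), P2→M3 (3), P2→Ref (5); capacity 3 + 3 + 5 = 11.
This cut is saturated, so no flow can exceed 11.

11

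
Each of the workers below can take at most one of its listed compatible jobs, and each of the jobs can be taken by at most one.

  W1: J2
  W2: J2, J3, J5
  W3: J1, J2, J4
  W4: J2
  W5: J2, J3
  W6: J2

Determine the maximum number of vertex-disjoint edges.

4

Unit-capacity flow: source→left, listed edges, right→sink; max matching = max flow.
Augmenting path W1→J2 (+1); matched 1.
Augmenting path W2→J3 (+1); matched 2.
Augmenting path W3→J1 (+1); matched 3.
Augmenting path W5→J3→W2→J5 (+1); matched 4.
No augmenting path remains; maximum matching = 4.
König certificate: {W2, W3, W5, J2} is a vertex cover of size 4 (every listed pair touches it), so no matching can be larger.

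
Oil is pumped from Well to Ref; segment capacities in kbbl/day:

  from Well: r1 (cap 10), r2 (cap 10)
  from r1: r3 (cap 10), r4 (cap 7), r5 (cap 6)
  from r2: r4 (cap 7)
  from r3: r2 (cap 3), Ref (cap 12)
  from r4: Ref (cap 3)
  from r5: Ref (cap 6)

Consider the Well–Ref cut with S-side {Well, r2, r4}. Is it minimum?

Yes — it is a minimum cut (capacity 13).

Given cut capacity: 10 + 3 = 13.
Augment Well→r1→r3→Ref: bottleneck 10, flow now 10.
Augment Well→r2→r4→Ref: bottleneck 3, flow now 13.
No augmenting path remains; maximum flow = 13.
Cut capacity 13 equals the max flow, so it is a minimum cut.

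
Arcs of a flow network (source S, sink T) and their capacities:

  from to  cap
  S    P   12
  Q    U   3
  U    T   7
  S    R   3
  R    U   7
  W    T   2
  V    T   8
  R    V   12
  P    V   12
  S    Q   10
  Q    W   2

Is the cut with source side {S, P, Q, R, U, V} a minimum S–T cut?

No — its capacity is 17, but the minimum cut has capacity 16.

Given cut capacity: 2 + 7 + 8 = 17.
Augment S→P→V→T: bottleneck 8, flow now 8.
Augment S→Q→U→T: bottleneck 3, flow now 11.
Augment S→Q→W→T: bottleneck 2, flow now 13.
Augment S→R→U→T: bottleneck 3, flow now 16.
No augmenting path remains; maximum flow = 16.
In the residual graph, reachable from S: {S, P, Q, V}.
Min-cut edges: S→R (3), Q→U (3), Q→W (2), V→T (8); capacity 3 + 3 + 2 + 8 = 16.
Cut capacity 17 exceeds the max flow 16, so it is not minimum.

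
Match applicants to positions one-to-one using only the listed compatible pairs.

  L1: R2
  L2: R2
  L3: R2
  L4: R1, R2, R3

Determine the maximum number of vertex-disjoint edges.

2

Unit-capacity flow: source→left, listed edges, right→sink; max matching = max flow.
Augmenting path L1→R2 (+1); matched 1.
Augmenting path L4→R1 (+1); matched 2.
No augmenting path remains; maximum matching = 2.
König certificate: {L4, R2} is a vertex cover of size 2 (every listed pair touches it), so no matching can be larger.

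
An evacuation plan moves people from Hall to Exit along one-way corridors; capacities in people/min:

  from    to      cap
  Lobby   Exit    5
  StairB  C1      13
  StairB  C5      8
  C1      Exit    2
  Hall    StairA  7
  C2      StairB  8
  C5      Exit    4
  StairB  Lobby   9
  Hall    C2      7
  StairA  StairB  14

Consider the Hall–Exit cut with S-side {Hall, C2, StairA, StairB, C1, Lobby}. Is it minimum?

No — its capacity is 15, but the minimum cut has capacity 11.

Given cut capacity: 8 + 2 + 5 = 15.
Augment Hall→C2→StairB→C1→Exit: bottleneck 2, flow now 2.
Augment Hall→C2→StairB→Lobby→Exit: bottleneck 5, flow now 7.
Augment Hall→StairA→StairB→C5→Exit: bottleneck 4, flow now 11.
No augmenting path remains; maximum flow = 11.
In the residual graph, reachable from Hall: {Hall, C2, StairA, StairB, C1, Lobby, C5}.
Min-cut edges: C1→Exit (2), Lobby→Exit (5), C5→Exit (4); capacity 2 + 5 + 4 = 11.
Cut capacity 15 exceeds the max flow 11, so it is not minimum.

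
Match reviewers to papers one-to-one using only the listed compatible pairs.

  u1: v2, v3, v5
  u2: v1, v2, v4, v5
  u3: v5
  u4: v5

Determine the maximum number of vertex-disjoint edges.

3

Unit-capacity flow: source→left, listed edges, right→sink; max matching = max flow.
Augmenting path u1→v2 (+1); matched 1.
Augmenting path u2→v1 (+1); matched 2.
Augmenting path u3→v5 (+1); matched 3.
No augmenting path remains; maximum matching = 3.
König certificate: {u1, u2, v5} is a vertex cover of size 3 (every listed pair touches it), so no matching can be larger.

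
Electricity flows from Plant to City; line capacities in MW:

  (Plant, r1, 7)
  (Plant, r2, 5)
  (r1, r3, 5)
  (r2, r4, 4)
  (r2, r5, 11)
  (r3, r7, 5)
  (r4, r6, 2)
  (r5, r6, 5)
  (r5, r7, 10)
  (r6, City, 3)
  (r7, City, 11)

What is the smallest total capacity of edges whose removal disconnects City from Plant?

10

Augment Plant→r1→r3→r7→City: bottleneck 5, flow now 5.
Augment Plant→r2→r4→r6→City: bottleneck 2, flow now 7.
Augment Plant→r2→r5→r6→City: bottleneck 1, flow now 8.
Augment Plant→r2→r5→r7→City: bottleneck 2, flow now 10.
No augmenting path remains; maximum flow = 10.
By max-flow min-cut, the minimum cut capacity equals the max flow.
In the residual graph, reachable from Plant: {Plant, r1}.
Min-cut edges: Plant→r2 (5), r1→r3 (5); capacity 5 + 5 = 10.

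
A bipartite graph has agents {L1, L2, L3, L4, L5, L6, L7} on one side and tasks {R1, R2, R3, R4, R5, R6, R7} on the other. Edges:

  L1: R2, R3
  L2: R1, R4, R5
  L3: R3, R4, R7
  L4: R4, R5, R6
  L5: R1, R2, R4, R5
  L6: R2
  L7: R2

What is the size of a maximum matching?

Unit-capacity flow: source→left, listed edges, right→sink; max matching = max flow.
Augmenting path L1→R2 (+1); matched 1.
Augmenting path L2→R1 (+1); matched 2.
Augmenting path L3→R3 (+1); matched 3.
Augmenting path L4→R4 (+1); matched 4.
Augmenting path L5→R5 (+1); matched 5.
Augmenting path L6→R2→L1→R3→L3→R7 (+1); matched 6.
No augmenting path remains; maximum matching = 6.
König certificate: {L1, L2, L3, L4, L5, R2} is a vertex cover of size 6 (every listed pair touches it), so no matching can be larger.

6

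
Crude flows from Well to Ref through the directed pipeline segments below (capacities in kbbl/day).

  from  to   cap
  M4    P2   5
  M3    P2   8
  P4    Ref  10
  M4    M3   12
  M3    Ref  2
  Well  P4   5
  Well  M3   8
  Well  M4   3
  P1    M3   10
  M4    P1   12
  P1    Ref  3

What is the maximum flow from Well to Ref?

10

Augment Well→M3→Ref: bottleneck 2, flow now 2.
Augment Well→P4→Ref: bottleneck 5, flow now 7.
Augment Well→M4→P1→Ref: bottleneck 3, flow now 10.
No augmenting path remains; maximum flow = 10.
In the residual graph, reachable from Well: {Well, M3, P2}.
Min-cut edges: Well→M4 (3), Well→P4 (5), M3→Ref (2); capacity 3 + 5 + 2 = 10.
This cut is saturated, so no flow can exceed 10.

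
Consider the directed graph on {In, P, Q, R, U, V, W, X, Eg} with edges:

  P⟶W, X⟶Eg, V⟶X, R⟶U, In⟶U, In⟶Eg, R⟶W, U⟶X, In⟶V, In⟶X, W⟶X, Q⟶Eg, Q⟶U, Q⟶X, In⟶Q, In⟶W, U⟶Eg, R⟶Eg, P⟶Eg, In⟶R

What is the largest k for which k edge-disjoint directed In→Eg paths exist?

5

Assign every edge capacity 1; by Menger, the answer equals the max flow.
Path In→Eg (+1); total 1.
Path In→Q→Eg (+1); total 2.
Path In→R→Eg (+1); total 3.
Path In→U→Eg (+1); total 4.
Path In→X→Eg (+1); total 5.
No residual In→Eg path; max flow = 5.
Certifying cut of size 5: {In→Eg, In→Q, In→R, In→U, X→Eg}.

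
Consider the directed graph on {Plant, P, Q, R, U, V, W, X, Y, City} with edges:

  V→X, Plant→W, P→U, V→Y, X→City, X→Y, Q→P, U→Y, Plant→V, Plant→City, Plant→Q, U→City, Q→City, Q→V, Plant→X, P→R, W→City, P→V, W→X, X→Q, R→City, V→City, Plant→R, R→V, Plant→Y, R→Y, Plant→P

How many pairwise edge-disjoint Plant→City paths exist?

Assign every edge capacity 1; by Menger, the answer equals the max flow.
Path Plant→City (+1); total 1.
Path Plant→Q→City (+1); total 2.
Path Plant→R→City (+1); total 3.
Path Plant→V→City (+1); total 4.
Path Plant→W→City (+1); total 5.
Path Plant→X→City (+1); total 6.
Path Plant→P→U→City (+1); total 7.
No residual Plant→City path; max flow = 7.
Certifying cut of size 7: {Plant→City, Plant→P, Plant→Q, Plant→R, Plant→V, Plant→W, Plant→X}.

7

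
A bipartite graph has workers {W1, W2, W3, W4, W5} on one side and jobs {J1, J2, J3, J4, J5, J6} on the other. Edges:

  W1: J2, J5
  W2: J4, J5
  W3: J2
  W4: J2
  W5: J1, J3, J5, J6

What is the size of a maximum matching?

Unit-capacity flow: source→left, listed edges, right→sink; max matching = max flow.
Augmenting path W1→J2 (+1); matched 1.
Augmenting path W2→J4 (+1); matched 2.
Augmenting path W5→J1 (+1); matched 3.
Augmenting path W3→J2→W1→J5 (+1); matched 4.
No augmenting path remains; maximum matching = 4.
König certificate: {W1, W2, W5, J2} is a vertex cover of size 4 (every listed pair touches it), so no matching can be larger.

4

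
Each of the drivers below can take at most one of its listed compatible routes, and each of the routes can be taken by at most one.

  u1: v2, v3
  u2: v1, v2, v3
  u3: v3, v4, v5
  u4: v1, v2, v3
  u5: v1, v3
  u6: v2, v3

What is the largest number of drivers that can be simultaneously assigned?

4

Unit-capacity flow: source→left, listed edges, right→sink; max matching = max flow.
Augmenting path u1→v2 (+1); matched 1.
Augmenting path u2→v1 (+1); matched 2.
Augmenting path u3→v3 (+1); matched 3.
Augmenting path u4→v3→u3→v4 (+1); matched 4.
No augmenting path remains; maximum matching = 4.
König certificate: {u3, v1, v2, v3} is a vertex cover of size 4 (every listed pair touches it), so no matching can be larger.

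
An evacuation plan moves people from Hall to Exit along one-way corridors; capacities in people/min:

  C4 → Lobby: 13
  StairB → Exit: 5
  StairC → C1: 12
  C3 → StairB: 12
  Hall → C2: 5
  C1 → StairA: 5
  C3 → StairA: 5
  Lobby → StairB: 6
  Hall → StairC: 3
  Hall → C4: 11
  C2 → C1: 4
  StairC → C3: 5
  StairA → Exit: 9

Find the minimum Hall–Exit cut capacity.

12

Augment Hall→C4→Lobby→StairB→Exit: bottleneck 5, flow now 5.
Augment Hall→StairC→C1→StairA→Exit: bottleneck 3, flow now 8.
Augment Hall→C2→C1→StairA→Exit: bottleneck 2, flow now 10.
Augment Hall→C2→C1→StairC→C3→StairA→Exit: bottleneck 2, flow now 12. (uses reverse residual edge)
No augmenting path remains; maximum flow = 12.
By max-flow min-cut, the minimum cut capacity equals the max flow.
In the residual graph, reachable from Hall: {Hall, C4, C2, Lobby, StairB}.
Min-cut edges: Hall→StairC (3), C2→C1 (4), StairB→Exit (5); capacity 3 + 4 + 5 = 12.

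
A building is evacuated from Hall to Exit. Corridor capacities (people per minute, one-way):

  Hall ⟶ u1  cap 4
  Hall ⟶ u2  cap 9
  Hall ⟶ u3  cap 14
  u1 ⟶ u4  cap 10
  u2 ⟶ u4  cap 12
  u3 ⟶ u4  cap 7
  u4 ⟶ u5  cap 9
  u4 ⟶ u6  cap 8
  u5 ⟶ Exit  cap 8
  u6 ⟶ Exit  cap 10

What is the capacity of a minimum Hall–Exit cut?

Augment Hall→u1→u4→u5→Exit: bottleneck 4, flow now 4.
Augment Hall→u2→u4→u5→Exit: bottleneck 4, flow now 8.
Augment Hall→u2→u4→u6→Exit: bottleneck 5, flow now 13.
Augment Hall→u3→u4→u6→Exit: bottleneck 3, flow now 16.
No augmenting path remains; maximum flow = 16.
By max-flow min-cut, the minimum cut capacity equals the max flow.
In the residual graph, reachable from Hall: {Hall, u1, u2, u3, u4, u5}.
Min-cut edges: u4→u6 (8), u5→Exit (8); capacity 8 + 8 = 16.

16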